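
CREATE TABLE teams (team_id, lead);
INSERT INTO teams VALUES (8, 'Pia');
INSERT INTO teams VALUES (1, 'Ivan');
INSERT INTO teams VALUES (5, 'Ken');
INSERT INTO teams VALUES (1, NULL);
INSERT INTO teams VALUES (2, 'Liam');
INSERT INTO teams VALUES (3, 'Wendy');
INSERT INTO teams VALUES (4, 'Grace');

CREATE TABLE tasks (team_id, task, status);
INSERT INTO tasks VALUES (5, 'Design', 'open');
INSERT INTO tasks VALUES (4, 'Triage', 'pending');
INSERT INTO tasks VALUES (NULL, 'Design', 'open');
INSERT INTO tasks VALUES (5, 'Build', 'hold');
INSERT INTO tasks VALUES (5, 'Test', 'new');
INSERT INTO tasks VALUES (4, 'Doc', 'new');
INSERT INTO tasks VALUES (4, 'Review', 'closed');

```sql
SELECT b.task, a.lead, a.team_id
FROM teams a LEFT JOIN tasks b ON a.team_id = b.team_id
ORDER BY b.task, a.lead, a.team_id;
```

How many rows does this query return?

11

LEFT JOIN keeps every row from `teams`; unmatched rows get NULL for `tasks`'s columns.
Matching on a.team_id = b.team_id. A NULL in a compared column never satisfies the condition.
- a[0] team_id=8 → no match; kept with NULLs on the b side.
- a[1] team_id=1 → no match; kept with NULLs on the b side.
- a[2] team_id=5 → 3 match(es) in b → 3 row(s).
- a[3] team_id=1 → no match; kept with NULLs on the b side.
- a[4] team_id=2 → no match; kept with NULLs on the b side.
- a[5] team_id=3 → no match; kept with NULLs on the b side.
- a[6] team_id=4 → 3 match(es) in b → 3 row(s).
Total: 6 matched + 5 padded = 11 rows.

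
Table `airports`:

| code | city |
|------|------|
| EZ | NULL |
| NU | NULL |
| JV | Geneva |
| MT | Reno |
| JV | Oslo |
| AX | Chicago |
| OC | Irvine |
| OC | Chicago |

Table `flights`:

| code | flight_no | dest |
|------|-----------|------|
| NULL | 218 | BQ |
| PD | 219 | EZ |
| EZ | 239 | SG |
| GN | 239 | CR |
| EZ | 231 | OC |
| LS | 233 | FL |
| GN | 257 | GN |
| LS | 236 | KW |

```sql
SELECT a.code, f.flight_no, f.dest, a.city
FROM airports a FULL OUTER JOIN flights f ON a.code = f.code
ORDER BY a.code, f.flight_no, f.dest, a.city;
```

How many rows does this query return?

15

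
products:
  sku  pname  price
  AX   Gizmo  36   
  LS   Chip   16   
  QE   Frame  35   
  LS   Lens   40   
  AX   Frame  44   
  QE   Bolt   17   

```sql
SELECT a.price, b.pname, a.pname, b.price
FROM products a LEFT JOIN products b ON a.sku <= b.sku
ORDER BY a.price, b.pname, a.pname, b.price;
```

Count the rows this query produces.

LEFT JOIN keeps every row from `products a`; unmatched rows get NULL for `products b`'s columns.
Matching on a.sku <= b.sku.
- a (sku=AX) pairs with 6 row(s) of b.
- a (sku=LS) pairs with 4 row(s) of b.
- a (sku=QE) pairs with 2 row(s) of b.
- a (sku=LS) pairs with 4 row(s) of b.
- a (sku=AX) pairs with 6 row(s) of b.
- a (sku=QE) pairs with 2 row(s) of b.
Total: 24 rows.

24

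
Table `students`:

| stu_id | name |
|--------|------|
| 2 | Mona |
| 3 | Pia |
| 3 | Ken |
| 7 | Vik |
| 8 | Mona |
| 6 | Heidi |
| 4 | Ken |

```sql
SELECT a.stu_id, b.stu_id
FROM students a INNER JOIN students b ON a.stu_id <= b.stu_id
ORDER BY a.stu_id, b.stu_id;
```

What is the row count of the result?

INNER JOIN keeps only pairs where the ON condition holds.
Matching on a.stu_id <= b.stu_id.
- stu_id=2: 7 matching b row(s), so 7 row(s) emitted.
- stu_id=3: 6 matching b row(s), so 6 row(s) emitted.
- stu_id=3: 6 matching b row(s), so 6 row(s) emitted.
- stu_id=7: 2 matching b row(s), so 2 row(s) emitted.
- stu_id=8: 1 matching b row(s), so 1 row(s) emitted.
- stu_id=6: 3 matching b row(s), so 3 row(s) emitted.
- stu_id=4: 4 matching b row(s), so 4 row(s) emitted.
Total: 29 rows.

29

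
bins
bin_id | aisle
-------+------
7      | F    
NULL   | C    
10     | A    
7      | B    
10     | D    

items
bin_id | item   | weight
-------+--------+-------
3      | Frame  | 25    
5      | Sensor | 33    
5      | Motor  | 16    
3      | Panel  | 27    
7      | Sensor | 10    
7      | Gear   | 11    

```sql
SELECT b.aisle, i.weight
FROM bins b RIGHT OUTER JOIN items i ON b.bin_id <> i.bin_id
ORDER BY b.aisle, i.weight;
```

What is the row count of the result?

20

RIGHT JOIN keeps every row from `items`; unmatched rows get NULL for `bins`'s columns.
Matching on b.bin_id <> i.bin_id. A NULL in a compared column never satisfies the condition.
- b row (bin_id=7): matches 4 i row(s) → 4 output row(s).
- b row (bin_id=NULL): no match.
- b row (bin_id=10): matches 6 i row(s) → 6 output row(s).
- b row (bin_id=7): matches 4 i row(s) → 4 output row(s).
- b row (bin_id=10): matches 6 i row(s) → 6 output row(s).
- every i row matched at least one b row.
Total: 20 rows.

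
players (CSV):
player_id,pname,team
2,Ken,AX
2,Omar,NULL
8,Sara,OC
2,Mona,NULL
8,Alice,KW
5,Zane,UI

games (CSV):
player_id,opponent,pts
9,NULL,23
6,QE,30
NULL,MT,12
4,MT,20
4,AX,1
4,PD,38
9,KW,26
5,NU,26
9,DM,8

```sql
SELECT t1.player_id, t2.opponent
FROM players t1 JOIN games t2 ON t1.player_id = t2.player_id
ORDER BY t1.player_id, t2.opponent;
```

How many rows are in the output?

1

INNER JOIN keeps only pairs where the ON condition holds.
Matching on t1.player_id = t2.player_id. A NULL in a compared column never satisfies the condition.
Matched pairs: 1.
Total: 1 rows.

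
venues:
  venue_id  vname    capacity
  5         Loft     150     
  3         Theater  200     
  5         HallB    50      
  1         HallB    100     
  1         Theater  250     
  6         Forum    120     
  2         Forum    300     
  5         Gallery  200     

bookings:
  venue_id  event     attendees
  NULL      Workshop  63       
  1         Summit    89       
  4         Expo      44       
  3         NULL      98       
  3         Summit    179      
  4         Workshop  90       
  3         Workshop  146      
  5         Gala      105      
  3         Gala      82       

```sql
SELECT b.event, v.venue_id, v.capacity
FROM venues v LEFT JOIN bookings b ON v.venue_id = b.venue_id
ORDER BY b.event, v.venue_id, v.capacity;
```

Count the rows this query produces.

11

LEFT JOIN keeps every row from `venues`; unmatched rows get NULL for `bookings`'s columns.
Matching on v.venue_id = b.venue_id. A NULL in a compared column never satisfies the condition.
Matched pairs: 9; unmatched v rows kept: 2.
Total: 9 matched + 2 padded = 11 rows.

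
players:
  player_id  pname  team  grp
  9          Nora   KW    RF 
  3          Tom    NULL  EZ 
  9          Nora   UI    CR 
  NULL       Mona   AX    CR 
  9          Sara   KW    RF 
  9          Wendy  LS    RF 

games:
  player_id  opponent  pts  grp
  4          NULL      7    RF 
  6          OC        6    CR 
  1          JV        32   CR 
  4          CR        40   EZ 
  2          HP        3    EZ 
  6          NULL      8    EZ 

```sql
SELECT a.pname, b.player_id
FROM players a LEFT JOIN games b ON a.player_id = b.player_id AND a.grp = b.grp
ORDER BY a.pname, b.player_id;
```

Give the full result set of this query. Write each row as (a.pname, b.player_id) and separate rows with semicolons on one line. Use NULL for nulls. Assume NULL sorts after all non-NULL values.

LEFT JOIN keeps every row from `players`; unmatched rows get NULL for `games`'s columns.
Matching on a.player_id = b.player_id AND a.grp = b.grp. A NULL in a compared column never satisfies the condition.
- a row (player_id=9, grp=RF): no match → kept, b columns NULL.
- a row (player_id=3, grp=EZ): no match → kept, b columns NULL.
- a row (player_id=9, grp=CR): no match → kept, b columns NULL.
- a row (player_id=NULL, grp=CR): no match → kept, b columns NULL.
- a row (player_id=9, grp=RF): no match → kept, b columns NULL.
- a row (player_id=9, grp=RF): no match → kept, b columns NULL.
After projecting and ordering:
a.pname | b.player_id
Mona | NULL
Nora | NULL
Nora | NULL
Sara | NULL
Tom | NULL
Wendy | NULL

(Mona, NULL); (Nora, NULL); (Nora, NULL); (Sara, NULL); (Tom, NULL); (Wendy, NULL)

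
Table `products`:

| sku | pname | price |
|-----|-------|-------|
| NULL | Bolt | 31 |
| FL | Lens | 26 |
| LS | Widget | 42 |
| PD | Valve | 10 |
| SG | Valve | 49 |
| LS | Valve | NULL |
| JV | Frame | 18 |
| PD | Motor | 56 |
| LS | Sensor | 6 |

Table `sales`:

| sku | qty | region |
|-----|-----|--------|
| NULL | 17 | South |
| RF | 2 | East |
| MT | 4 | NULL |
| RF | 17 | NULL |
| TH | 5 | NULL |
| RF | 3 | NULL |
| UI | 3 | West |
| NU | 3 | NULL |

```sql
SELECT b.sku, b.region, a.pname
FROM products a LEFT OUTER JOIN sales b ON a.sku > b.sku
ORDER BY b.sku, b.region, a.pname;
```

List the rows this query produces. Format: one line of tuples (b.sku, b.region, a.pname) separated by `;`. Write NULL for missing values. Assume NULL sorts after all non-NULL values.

LEFT JOIN keeps every row from `products`; unmatched rows get NULL for `sales`'s columns.
Matching on a.sku > b.sku. A NULL in a compared column never satisfies the condition.
Matched pairs: 9; unmatched a rows kept: 6.

(MT, NULL, Motor); (MT, NULL, Valve); (MT, NULL, Valve); (NU, NULL, Motor); (NU, NULL, Valve); (NU, NULL, Valve); (RF, East, Valve); (RF, NULL, Valve); (RF, NULL, Valve); (NULL, NULL, Bolt); (NULL, NULL, Frame); (NULL, NULL, Lens); (NULL, NULL, Sensor); (NULL, NULL, Valve); (NULL, NULL, Widget)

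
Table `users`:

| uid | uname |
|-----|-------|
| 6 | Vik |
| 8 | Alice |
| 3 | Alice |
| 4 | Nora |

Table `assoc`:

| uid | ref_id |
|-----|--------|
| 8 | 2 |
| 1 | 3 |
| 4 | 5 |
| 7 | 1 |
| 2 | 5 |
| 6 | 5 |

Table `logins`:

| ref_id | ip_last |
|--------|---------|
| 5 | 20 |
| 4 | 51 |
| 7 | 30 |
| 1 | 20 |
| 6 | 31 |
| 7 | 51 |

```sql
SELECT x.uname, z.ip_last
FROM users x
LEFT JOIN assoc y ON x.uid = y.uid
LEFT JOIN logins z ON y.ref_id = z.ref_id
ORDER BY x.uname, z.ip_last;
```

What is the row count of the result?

Step 1 — x LEFT JOIN y on uid → 4 row(s).
Then LEFT JOIN `logins z` on ref_id: each of those 4 rows is kept; rows whose y.ref_id has no match in z get NULL for z's columns.
Result: 4 row(s).

4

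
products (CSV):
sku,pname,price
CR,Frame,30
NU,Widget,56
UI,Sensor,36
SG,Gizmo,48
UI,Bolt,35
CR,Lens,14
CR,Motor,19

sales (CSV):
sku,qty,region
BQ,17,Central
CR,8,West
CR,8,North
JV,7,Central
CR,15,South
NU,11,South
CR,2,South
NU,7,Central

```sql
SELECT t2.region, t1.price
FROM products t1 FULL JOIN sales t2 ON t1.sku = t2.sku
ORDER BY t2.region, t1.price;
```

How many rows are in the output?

FULL OUTER JOIN keeps every row from both sides; unmatched rows get NULL for the other side's columns.
Matching on t1.sku = t2.sku.
Matched pairs: 14; unmatched t1 rows kept: 3; unmatched t2 rows kept: 2.
Total: 14 matched + 5 padded = 19 rows.

19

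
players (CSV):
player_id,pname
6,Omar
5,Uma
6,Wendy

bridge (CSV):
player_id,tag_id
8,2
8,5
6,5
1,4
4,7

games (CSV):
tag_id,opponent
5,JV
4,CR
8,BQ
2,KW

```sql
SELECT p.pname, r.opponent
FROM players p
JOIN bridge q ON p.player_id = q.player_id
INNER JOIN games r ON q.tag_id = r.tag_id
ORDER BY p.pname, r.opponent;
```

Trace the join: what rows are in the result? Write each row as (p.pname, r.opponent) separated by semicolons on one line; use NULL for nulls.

Step 1 — p INNER JOIN q on player_id → 2 row(s).
Then INNER JOIN `games r` on tag_id: keep only rows whose q.tag_id appears in r.

(Omar, JV); (Wendy, JV)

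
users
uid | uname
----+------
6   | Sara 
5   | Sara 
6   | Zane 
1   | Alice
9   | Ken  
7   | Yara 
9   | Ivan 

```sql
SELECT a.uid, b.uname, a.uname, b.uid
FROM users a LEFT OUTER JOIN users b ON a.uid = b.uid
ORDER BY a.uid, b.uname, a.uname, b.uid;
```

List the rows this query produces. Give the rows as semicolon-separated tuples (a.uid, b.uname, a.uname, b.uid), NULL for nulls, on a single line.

LEFT JOIN keeps every row from `users a`; unmatched rows get NULL for `users b`'s columns.
Matching on a.uid = b.uid.
- a[0] uid=6 → 2 match(es) in b → 2 row(s).
- a[1] uid=5 → 1 match(es) in b → 1 row(s).
- a[2] uid=6 → 2 match(es) in b → 2 row(s).
- a[3] uid=1 → 1 match(es) in b → 1 row(s).
- a[4] uid=9 → 2 match(es) in b → 2 row(s).
- a[5] uid=7 → 1 match(es) in b → 1 row(s).
- a[6] uid=9 → 2 match(es) in b → 2 row(s).

(1, Alice, Alice, 1); (5, Sara, Sara, 5); (6, Sara, Sara, 6); (6, Sara, Zane, 6); (6, Zane, Sara, 6); (6, Zane, Zane, 6); (7, Yara, Yara, 7); (9, Ivan, Ivan, 9); (9, Ivan, Ken, 9); (9, Ken, Ivan, 9); (9, Ken, Ken, 9)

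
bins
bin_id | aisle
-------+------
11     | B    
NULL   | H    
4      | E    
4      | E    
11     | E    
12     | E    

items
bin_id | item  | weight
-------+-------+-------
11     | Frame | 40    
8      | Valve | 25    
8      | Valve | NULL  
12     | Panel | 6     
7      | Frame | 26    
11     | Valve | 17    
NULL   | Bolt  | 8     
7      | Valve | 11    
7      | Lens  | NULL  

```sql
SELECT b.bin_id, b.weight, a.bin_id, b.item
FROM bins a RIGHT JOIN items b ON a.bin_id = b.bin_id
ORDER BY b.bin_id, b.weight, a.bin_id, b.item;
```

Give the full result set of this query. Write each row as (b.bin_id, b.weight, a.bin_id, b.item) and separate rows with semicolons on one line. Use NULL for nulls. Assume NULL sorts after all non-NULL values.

RIGHT JOIN keeps every row from `items`; unmatched rows get NULL for `bins`'s columns.
Matching on a.bin_id = b.bin_id. A NULL in a compared column never satisfies the condition.
Matched pairs: 5; unmatched b rows kept: 6.

(7, 11, NULL, Valve); (7, 26, NULL, Frame); (7, NULL, NULL, Lens); (8, 25, NULL, Valve); (8, NULL, NULL, Valve); (11, 17, 11, Valve); (11, 17, 11, Valve); (11, 40, 11, Frame); (11, 40, 11, Frame); (12, 6, 12, Panel); (NULL, 8, NULL, Bolt)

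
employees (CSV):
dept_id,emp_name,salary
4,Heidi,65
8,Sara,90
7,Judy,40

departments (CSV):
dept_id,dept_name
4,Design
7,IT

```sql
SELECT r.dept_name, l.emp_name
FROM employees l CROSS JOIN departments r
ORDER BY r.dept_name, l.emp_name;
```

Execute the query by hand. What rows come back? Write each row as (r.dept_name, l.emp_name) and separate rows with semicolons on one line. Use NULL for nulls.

(Design, Heidi); (Design, Judy); (Design, Sara); (IT, Heidi); (IT, Judy); (IT, Sara)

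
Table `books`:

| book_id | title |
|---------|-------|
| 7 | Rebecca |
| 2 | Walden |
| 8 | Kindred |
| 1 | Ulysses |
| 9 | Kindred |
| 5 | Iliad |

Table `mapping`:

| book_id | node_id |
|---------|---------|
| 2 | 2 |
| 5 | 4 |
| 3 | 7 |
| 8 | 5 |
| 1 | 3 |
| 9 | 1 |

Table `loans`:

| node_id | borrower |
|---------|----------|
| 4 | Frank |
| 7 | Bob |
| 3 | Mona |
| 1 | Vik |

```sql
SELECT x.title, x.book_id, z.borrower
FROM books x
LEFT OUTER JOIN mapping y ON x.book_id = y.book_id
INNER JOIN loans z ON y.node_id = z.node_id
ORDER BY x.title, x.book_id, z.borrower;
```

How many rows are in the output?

Joins associate left-to-right: books LEFT JOIN mapping on book_id gives 6 intermediate row(s).
Then INNER JOIN `loans z` on node_id: keep only rows whose y.node_id appears in z.
Result: 3 row(s).

3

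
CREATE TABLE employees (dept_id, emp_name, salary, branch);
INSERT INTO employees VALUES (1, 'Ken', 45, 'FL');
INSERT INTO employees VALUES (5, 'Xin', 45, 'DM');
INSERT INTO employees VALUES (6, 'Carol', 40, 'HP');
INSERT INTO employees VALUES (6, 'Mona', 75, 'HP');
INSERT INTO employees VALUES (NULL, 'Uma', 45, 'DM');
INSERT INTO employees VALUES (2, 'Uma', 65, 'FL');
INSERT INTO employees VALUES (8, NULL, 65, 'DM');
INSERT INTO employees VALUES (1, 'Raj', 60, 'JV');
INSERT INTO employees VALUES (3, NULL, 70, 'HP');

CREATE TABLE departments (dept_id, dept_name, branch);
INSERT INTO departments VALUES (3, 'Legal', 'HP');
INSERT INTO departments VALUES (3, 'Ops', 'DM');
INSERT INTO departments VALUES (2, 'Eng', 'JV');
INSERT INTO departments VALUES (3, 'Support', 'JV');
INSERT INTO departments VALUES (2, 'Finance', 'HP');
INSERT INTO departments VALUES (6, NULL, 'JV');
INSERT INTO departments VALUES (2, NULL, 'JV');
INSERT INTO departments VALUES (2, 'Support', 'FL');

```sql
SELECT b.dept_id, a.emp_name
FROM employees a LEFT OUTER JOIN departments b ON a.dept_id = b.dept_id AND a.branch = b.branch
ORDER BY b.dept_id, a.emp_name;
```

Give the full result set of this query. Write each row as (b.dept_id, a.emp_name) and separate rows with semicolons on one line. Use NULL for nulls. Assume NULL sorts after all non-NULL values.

LEFT JOIN keeps every row from `employees`; unmatched rows get NULL for `departments`'s columns.
Matching on a.dept_id = b.dept_id AND a.branch = b.branch. A NULL in a compared column never satisfies the condition.
- dept_id=1, branch=FL: no b row matches, row kept with b columns NULL.
- dept_id=5, branch=DM: no b row matches, row kept with b columns NULL.
- dept_id=6, branch=HP: no b row matches, row kept with b columns NULL.
- dept_id=6, branch=HP: no b row matches, row kept with b columns NULL.
- dept_id=NULL, branch=DM: no b row matches, row kept with b columns NULL.
- dept_id=2, branch=FL: 1 matching b row(s), so 1 row(s) emitted.
- dept_id=8, branch=DM: no b row matches, row kept with b columns NULL.
- dept_id=1, branch=JV: no b row matches, row kept with b columns NULL.
- dept_id=3, branch=HP: 1 matching b row(s), so 1 row(s) emitted.
After projecting and ordering:
b.dept_id | a.emp_name
2 | Uma
3 | NULL
NULL | Carol
NULL | Ken
NULL | Mona
NULL | Raj
NULL | Uma
NULL | Xin
NULL | NULL

(2, Uma); (3, NULL); (NULL, Carol); (NULL, Ken); (NULL, Mona); (NULL, Raj); (NULL, Uma); (NULL, Xin); (NULL, NULL)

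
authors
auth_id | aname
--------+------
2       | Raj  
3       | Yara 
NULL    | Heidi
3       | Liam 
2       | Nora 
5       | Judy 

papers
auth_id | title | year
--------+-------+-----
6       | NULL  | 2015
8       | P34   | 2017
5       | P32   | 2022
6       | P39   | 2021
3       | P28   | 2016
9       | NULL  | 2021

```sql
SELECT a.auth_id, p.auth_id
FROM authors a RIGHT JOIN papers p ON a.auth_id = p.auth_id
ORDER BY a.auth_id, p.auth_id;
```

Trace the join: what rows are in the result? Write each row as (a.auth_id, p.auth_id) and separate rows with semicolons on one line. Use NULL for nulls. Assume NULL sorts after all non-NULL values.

RIGHT JOIN keeps every row from `papers`; unmatched rows get NULL for `authors`'s columns.
Matching on a.auth_id = p.auth_id. A NULL in a compared column never satisfies the condition.
- a[0] auth_id=2 → no match.
- a[1] auth_id=3 → 1 match(es) in p → 1 row(s).
- a[2] auth_id=NULL → no match.
- a[3] auth_id=3 → 1 match(es) in p → 1 row(s).
- a[4] auth_id=2 → no match.
- a[5] auth_id=5 → 1 match(es) in p → 1 row(s).
- plus 4 unmatched p row(s), each kept with NULL a columns.
After projecting and ordering:
a.auth_id | p.auth_id
3 | 3
3 | 3
5 | 5
NULL | 6
NULL | 6
NULL | 8
NULL | 9

(3, 3); (3, 3); (5, 5); (NULL, 6); (NULL, 6); (NULL, 8); (NULL, 9)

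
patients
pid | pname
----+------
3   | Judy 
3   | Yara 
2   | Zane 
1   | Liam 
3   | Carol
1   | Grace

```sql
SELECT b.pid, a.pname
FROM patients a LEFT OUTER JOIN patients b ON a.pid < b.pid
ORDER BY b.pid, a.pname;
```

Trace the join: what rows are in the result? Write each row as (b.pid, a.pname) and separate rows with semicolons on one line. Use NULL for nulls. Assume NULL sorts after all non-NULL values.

(2, Grace); (2, Liam); (3, Grace); (3, Grace); (3, Grace); (3, Liam); (3, Liam); (3, Liam); (3, Zane); (3, Zane); (3, Zane); (NULL, Carol); (NULL, Judy); (NULL, Yara)

LEFT JOIN keeps every row from `patients a`; unmatched rows get NULL for `patients b`'s columns.
Matching on a.pid < b.pid.
Matched pairs: 11; unmatched a rows kept: 3.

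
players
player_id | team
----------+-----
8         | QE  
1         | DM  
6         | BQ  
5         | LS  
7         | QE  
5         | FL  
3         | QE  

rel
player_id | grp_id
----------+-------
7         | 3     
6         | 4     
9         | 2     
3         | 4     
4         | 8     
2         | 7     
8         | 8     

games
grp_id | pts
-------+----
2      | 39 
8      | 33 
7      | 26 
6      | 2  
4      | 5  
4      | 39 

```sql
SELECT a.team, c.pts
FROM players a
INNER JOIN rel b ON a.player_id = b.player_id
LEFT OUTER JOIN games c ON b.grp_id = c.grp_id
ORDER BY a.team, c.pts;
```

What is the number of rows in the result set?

6

Evaluate left to right. First `players a INNER JOIN rel b` on player_id: 4 row(s).
Then LEFT JOIN `games c` on grp_id: each of those 4 rows is kept; rows whose b.grp_id has no match in c get NULL for c's columns.
Result: 6 row(s).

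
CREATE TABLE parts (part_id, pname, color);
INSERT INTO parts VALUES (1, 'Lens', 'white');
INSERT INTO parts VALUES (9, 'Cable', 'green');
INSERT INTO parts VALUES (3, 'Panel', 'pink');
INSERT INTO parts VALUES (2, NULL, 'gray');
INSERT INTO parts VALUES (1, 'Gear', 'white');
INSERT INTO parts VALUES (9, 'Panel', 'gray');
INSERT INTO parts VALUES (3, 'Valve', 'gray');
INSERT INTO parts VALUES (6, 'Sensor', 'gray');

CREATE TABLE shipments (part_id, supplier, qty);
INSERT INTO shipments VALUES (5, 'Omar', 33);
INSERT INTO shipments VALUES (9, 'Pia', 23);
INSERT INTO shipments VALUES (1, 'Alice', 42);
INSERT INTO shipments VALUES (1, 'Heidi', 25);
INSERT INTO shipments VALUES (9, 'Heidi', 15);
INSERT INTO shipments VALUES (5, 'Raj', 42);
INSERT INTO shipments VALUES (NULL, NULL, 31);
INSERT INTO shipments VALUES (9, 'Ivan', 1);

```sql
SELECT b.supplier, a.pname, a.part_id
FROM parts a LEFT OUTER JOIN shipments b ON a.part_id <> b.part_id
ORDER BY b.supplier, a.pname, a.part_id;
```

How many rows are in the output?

46

LEFT JOIN keeps every row from `parts`; unmatched rows get NULL for `shipments`'s columns.
Matching on a.part_id <> b.part_id. A NULL in a compared column never satisfies the condition.
- a row (part_id=1): matches 5 b row(s) → 5 output row(s).
- a row (part_id=9): matches 4 b row(s) → 4 output row(s).
- a row (part_id=3): matches 7 b row(s) → 7 output row(s).
- a row (part_id=2): matches 7 b row(s) → 7 output row(s).
- a row (part_id=1): matches 5 b row(s) → 5 output row(s).
- a row (part_id=9): matches 4 b row(s) → 4 output row(s).
- a row (part_id=3): matches 7 b row(s) → 7 output row(s).
- a row (part_id=6): matches 7 b row(s) → 7 output row(s).
Total: 46 rows.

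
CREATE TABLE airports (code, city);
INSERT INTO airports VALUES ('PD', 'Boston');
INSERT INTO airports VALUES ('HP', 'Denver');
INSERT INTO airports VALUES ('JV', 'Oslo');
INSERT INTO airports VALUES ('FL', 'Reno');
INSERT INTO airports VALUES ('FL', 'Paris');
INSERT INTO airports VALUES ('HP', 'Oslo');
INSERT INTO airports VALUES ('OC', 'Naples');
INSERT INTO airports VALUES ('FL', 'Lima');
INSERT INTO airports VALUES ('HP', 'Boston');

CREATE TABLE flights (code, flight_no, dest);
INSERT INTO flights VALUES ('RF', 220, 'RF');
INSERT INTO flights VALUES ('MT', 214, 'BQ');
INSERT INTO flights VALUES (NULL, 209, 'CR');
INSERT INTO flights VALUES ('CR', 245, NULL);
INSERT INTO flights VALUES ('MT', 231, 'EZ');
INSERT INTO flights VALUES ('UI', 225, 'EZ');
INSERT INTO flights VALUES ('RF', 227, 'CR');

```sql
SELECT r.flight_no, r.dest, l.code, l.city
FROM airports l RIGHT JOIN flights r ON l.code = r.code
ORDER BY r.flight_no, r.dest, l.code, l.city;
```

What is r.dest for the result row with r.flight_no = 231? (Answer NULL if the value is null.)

RIGHT JOIN keeps every row from `flights`; unmatched rows get NULL for `airports`'s columns.
Matching on l.code = r.code. A NULL in a compared column never satisfies the condition.
Matched pairs: 0; unmatched r rows kept: 7.

EZ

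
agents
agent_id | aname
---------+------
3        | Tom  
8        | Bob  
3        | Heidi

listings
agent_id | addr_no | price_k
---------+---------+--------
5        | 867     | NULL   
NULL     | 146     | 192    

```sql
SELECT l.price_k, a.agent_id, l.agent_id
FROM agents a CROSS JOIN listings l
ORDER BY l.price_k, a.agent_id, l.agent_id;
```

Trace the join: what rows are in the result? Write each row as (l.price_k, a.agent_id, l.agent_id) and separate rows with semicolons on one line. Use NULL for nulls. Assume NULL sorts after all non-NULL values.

(192, 3, NULL); (192, 3, NULL); (192, 8, NULL); (NULL, 3, 5); (NULL, 3, 5); (NULL, 8, 5)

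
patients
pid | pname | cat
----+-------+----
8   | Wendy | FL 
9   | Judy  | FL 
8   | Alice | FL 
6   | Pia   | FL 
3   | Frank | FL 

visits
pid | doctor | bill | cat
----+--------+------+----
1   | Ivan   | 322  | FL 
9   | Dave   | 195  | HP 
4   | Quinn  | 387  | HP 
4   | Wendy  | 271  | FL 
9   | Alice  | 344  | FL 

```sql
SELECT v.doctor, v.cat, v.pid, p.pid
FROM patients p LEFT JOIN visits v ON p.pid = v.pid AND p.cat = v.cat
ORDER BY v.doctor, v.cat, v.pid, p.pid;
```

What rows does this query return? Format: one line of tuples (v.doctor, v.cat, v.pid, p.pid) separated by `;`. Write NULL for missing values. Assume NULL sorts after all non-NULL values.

LEFT JOIN keeps every row from `patients`; unmatched rows get NULL for `visits`'s columns.
Matching on p.pid = v.pid AND p.cat = v.cat.
Matched pairs: 1; unmatched p rows kept: 4.

(Alice, FL, 9, 9); (NULL, NULL, NULL, 3); (NULL, NULL, NULL, 6); (NULL, NULL, NULL, 8); (NULL, NULL, NULL, 8)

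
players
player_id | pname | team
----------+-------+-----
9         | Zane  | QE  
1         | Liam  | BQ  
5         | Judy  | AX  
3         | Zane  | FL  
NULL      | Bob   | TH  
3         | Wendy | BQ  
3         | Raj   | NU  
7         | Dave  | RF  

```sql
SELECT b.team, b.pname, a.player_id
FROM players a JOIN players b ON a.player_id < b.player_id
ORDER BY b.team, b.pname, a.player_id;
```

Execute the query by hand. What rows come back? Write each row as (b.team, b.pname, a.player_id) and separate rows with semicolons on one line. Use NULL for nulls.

INNER JOIN keeps only pairs where the ON condition holds.
Matching on a.player_id < b.player_id. A NULL in a compared column never satisfies the condition.
- player_id=9: no matching b row, dropped.
- player_id=1: 6 matching b row(s), so 6 row(s) emitted.
- player_id=5: 2 matching b row(s), so 2 row(s) emitted.
- player_id=3: 3 matching b row(s), so 3 row(s) emitted.
- player_id=NULL: no matching b row, dropped.
- player_id=3: 3 matching b row(s), so 3 row(s) emitted.
- player_id=3: 3 matching b row(s), so 3 row(s) emitted.
- player_id=7: 1 matching b row(s), so 1 row(s) emitted.

(AX, Judy, 1); (AX, Judy, 3); (AX, Judy, 3); (AX, Judy, 3); (BQ, Wendy, 1); (FL, Zane, 1); (NU, Raj, 1); (QE, Zane, 1); (QE, Zane, 3); (QE, Zane, 3); (QE, Zane, 3); (QE, Zane, 5); (QE, Zane, 7); (RF, Dave, 1); (RF, Dave, 3); (RF, Dave, 3); (RF, Dave, 3); (RF, Dave, 5)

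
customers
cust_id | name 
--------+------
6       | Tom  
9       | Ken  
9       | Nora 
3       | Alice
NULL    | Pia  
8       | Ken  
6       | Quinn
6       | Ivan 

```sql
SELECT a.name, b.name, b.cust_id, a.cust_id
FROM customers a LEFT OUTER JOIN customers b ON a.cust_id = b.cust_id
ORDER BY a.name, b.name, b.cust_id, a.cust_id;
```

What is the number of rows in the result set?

16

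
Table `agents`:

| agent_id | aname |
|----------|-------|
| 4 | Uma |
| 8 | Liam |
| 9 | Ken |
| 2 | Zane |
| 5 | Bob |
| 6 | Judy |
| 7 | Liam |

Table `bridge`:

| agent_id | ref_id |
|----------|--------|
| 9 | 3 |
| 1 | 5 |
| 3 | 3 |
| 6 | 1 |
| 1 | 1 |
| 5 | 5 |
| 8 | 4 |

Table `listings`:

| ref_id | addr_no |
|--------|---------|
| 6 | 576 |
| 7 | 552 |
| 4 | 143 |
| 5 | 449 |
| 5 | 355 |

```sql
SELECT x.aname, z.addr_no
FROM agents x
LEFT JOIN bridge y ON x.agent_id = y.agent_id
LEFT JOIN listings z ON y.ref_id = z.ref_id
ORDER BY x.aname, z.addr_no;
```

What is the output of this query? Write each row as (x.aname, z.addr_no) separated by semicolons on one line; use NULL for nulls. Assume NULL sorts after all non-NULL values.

Evaluate left to right. First `agents x LEFT JOIN bridge y` on agent_id: 7 row(s).
Then LEFT JOIN `listings z` on ref_id: each of those 7 rows is kept; rows whose y.ref_id has no match in z get NULL for z's columns.

(Bob, 355); (Bob, 449); (Judy, NULL); (Ken, NULL); (Liam, 143); (Liam, NULL); (Uma, NULL); (Zane, NULL)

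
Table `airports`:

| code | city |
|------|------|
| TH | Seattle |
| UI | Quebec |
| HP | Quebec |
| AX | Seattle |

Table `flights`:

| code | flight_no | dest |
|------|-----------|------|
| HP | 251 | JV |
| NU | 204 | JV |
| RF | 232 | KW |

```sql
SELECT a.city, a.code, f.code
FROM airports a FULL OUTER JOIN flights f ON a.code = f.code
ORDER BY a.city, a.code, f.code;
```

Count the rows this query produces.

6

FULL OUTER JOIN keeps every row from both sides; unmatched rows get NULL for the other side's columns.
Matching on a.code = f.code.
- a row (code=TH): no match → kept, f columns NULL.
- a row (code=UI): no match → kept, f columns NULL.
- a row (code=HP): matches 1 f row(s) → 1 output row(s).
- a row (code=AX): no match → kept, f columns NULL.
- 2 row(s) from f found no a partner → padded with NULL.
Total: 1 matched + 5 padded = 6 rows.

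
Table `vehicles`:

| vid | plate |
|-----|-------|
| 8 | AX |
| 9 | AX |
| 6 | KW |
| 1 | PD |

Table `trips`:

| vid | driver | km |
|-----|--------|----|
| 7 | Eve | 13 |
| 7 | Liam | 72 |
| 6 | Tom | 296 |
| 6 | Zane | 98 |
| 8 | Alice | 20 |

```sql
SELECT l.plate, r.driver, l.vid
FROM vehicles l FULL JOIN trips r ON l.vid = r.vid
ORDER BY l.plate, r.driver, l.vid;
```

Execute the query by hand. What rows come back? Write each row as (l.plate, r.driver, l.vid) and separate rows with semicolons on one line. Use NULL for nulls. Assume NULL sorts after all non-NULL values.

FULL OUTER JOIN keeps every row from both sides; unmatched rows get NULL for the other side's columns.
Matching on l.vid = r.vid.
- l (vid=8) pairs with 1 row(s) of r.
- l (vid=9) has no partner → padded with NULL.
- l (vid=6) pairs with 2 row(s) of r.
- l (vid=1) has no partner → padded with NULL.
- 2 r row(s) had no l match → kept, l columns NULL.
After projecting and ordering:
l.plate | r.driver | l.vid
AX | Alice | 8
AX | NULL | 9
KW | Tom | 6
KW | Zane | 6
PD | NULL | 1
NULL | Eve | NULL
NULL | Liam | NULL

(AX, Alice, 8); (AX, NULL, 9); (KW, Tom, 6); (KW, Zane, 6); (PD, NULL, 1); (NULL, Eve, NULL); (NULL, Liam, NULL)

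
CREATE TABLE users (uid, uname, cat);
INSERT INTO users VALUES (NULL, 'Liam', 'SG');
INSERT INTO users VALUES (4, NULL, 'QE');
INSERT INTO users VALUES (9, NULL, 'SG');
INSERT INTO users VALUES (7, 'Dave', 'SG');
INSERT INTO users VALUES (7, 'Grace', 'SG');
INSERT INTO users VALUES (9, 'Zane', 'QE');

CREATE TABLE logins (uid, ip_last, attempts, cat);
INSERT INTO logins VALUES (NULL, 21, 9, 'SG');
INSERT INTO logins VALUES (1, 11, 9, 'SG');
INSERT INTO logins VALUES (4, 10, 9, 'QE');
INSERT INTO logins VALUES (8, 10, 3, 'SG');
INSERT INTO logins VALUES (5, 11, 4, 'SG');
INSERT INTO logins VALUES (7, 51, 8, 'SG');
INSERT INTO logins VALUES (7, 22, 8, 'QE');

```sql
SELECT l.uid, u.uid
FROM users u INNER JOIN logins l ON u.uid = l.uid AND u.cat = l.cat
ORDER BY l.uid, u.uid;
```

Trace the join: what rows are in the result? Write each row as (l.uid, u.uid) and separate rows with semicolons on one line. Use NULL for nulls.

(4, 4); (7, 7); (7, 7)

INNER JOIN keeps only pairs where the ON condition holds.
Matching on u.uid = l.uid AND u.cat = l.cat. A NULL in a compared column never satisfies the condition.
- u row (uid=NULL, cat=SG): no match → dropped.
- u row (uid=4, cat=QE): matches 1 l row(s) → 1 output row(s).
- u row (uid=9, cat=SG): no match → dropped.
- u row (uid=7, cat=SG): matches 1 l row(s) → 1 output row(s).
- u row (uid=7, cat=SG): matches 1 l row(s) → 1 output row(s).
- u row (uid=9, cat=QE): no match → dropped.
After projecting and ordering:
l.uid | u.uid
4 | 4
7 | 7
7 | 7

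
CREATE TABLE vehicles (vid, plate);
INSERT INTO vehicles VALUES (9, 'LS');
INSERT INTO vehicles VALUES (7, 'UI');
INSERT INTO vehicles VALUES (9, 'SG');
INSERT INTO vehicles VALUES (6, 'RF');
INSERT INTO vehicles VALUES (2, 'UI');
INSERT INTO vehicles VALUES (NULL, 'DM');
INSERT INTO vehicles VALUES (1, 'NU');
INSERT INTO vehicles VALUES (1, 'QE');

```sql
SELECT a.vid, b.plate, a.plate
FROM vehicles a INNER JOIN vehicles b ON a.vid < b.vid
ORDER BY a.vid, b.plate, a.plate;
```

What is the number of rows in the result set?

19

INNER JOIN keeps only pairs where the ON condition holds.
Matching on a.vid < b.vid. A NULL in a compared column never satisfies the condition.
- a row (vid=9): no match → dropped.
- a row (vid=7): matches 2 b row(s) → 2 output row(s).
- a row (vid=9): no match → dropped.
- a row (vid=6): matches 3 b row(s) → 3 output row(s).
- a row (vid=2): matches 4 b row(s) → 4 output row(s).
- a row (vid=NULL): no match → dropped.
- a row (vid=1): matches 5 b row(s) → 5 output row(s).
- a row (vid=1): matches 5 b row(s) → 5 output row(s).
Total: 19 rows.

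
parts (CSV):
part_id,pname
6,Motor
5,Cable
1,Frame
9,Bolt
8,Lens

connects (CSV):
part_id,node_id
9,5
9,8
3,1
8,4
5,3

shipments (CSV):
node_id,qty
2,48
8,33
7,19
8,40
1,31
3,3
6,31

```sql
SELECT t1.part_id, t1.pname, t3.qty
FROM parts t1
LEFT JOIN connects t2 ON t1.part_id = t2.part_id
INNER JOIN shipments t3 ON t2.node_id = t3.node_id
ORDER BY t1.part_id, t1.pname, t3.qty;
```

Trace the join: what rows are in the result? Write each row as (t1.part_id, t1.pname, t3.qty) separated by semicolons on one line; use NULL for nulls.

(5, Cable, 3); (9, Bolt, 33); (9, Bolt, 40)

Joins associate left-to-right: parts LEFT JOIN connects on part_id gives 6 intermediate row(s).
Then INNER JOIN `shipments t3` on node_id: keep only rows whose t2.node_id appears in t3.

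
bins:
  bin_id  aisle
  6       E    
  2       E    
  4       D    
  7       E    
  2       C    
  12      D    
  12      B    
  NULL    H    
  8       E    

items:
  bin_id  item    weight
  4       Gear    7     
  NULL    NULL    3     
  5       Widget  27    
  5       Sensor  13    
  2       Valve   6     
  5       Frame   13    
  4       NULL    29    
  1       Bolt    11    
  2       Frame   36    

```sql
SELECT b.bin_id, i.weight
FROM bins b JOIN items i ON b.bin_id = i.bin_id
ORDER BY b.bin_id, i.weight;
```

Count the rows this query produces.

6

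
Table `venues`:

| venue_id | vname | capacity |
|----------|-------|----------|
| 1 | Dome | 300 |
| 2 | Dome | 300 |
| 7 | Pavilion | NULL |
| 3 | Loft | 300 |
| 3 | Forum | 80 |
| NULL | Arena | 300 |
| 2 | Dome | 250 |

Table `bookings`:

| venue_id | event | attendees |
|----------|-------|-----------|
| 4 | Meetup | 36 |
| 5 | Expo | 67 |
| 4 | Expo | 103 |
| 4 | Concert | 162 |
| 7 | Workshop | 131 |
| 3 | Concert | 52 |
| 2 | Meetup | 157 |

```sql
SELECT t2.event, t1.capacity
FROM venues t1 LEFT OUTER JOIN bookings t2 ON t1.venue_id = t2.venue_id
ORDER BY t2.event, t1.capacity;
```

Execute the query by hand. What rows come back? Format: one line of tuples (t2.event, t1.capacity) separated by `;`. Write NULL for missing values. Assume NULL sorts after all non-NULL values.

(Concert, 80); (Concert, 300); (Meetup, 250); (Meetup, 300); (Workshop, NULL); (NULL, 300); (NULL, 300)

LEFT JOIN keeps every row from `venues`; unmatched rows get NULL for `bookings`'s columns.
Matching on t1.venue_id = t2.venue_id. A NULL in a compared column never satisfies the condition.
Matched pairs: 5; unmatched t1 rows kept: 2.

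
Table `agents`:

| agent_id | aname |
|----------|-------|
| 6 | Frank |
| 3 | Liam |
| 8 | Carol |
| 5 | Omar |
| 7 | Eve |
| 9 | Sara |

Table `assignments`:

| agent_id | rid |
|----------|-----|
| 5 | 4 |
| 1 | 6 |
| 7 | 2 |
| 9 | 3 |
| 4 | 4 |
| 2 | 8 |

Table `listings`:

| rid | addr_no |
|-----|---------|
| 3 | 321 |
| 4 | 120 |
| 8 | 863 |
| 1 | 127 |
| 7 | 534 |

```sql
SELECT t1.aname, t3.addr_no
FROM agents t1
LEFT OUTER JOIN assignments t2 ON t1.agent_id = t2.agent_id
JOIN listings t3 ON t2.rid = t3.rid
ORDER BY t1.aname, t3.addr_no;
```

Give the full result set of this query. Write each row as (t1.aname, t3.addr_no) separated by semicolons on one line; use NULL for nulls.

Step 1 — t1 LEFT JOIN t2 on agent_id → 6 row(s).
Then INNER JOIN `listings t3` on rid: keep only rows whose t2.rid appears in t3.

(Omar, 120); (Sara, 321)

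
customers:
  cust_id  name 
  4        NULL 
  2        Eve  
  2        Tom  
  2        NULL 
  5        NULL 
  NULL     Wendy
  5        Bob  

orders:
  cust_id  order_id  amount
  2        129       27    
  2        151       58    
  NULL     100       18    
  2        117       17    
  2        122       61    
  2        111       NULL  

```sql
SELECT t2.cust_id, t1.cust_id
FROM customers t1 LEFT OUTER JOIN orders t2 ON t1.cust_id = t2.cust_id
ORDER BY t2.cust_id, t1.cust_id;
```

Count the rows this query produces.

LEFT JOIN keeps every row from `customers`; unmatched rows get NULL for `orders`'s columns.
Matching on t1.cust_id = t2.cust_id. A NULL in a compared column never satisfies the condition.
- t1 (cust_id=4) has no partner → padded with NULL.
- t1 (cust_id=2) pairs with 5 row(s) of t2.
- t1 (cust_id=2) pairs with 5 row(s) of t2.
- t1 (cust_id=2) pairs with 5 row(s) of t2.
- t1 (cust_id=5) has no partner → padded with NULL.
- t1 (cust_id=NULL) has no partner → padded with NULL.
- t1 (cust_id=5) has no partner → padded with NULL.
Total: 15 matched + 4 padded = 19 rows.

19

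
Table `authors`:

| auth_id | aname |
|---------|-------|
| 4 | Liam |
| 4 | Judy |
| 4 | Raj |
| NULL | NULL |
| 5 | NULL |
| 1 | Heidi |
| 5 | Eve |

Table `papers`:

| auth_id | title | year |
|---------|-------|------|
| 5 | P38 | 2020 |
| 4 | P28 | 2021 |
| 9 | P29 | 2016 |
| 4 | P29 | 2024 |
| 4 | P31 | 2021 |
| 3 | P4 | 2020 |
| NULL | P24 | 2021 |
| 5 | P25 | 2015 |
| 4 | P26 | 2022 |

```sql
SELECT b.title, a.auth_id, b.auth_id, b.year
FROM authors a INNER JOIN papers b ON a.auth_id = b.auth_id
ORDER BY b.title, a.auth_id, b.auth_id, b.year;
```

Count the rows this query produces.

INNER JOIN keeps only pairs where the ON condition holds.
Matching on a.auth_id = b.auth_id. A NULL in a compared column never satisfies the condition.
Matched pairs: 16.
Total: 16 rows.

16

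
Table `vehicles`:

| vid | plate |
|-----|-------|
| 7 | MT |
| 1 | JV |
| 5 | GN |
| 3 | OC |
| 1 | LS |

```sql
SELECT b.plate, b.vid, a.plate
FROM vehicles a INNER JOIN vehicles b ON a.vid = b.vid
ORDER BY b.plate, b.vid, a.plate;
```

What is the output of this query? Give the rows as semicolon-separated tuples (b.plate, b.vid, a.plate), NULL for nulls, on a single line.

INNER JOIN keeps only pairs where the ON condition holds.
Matching on a.vid = b.vid.
- a[0] vid=7 → 1 match(es) in b → 1 row(s).
- a[1] vid=1 → 2 match(es) in b → 2 row(s).
- a[2] vid=5 → 1 match(es) in b → 1 row(s).
- a[3] vid=3 → 1 match(es) in b → 1 row(s).
- a[4] vid=1 → 2 match(es) in b → 2 row(s).
After projecting and ordering:
b.plate | b.vid | a.plate
GN | 5 | GN
JV | 1 | JV
JV | 1 | LS
LS | 1 | JV
LS | 1 | LS
MT | 7 | MT
OC | 3 | OC

(GN, 5, GN); (JV, 1, JV); (JV, 1, LS); (LS, 1, JV); (LS, 1, LS); (MT, 7, MT); (OC, 3, OC)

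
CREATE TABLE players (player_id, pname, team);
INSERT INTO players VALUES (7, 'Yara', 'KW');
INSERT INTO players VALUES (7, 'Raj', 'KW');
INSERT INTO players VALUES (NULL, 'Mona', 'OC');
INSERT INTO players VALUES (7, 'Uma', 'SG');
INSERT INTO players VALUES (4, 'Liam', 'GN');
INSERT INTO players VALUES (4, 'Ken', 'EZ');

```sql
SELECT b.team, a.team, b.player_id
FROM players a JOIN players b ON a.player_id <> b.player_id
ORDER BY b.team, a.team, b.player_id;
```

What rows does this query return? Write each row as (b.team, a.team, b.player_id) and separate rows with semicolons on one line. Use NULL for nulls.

(EZ, KW, 4); (EZ, KW, 4); (EZ, SG, 4); (GN, KW, 4); (GN, KW, 4); (GN, SG, 4); (KW, EZ, 7); (KW, EZ, 7); (KW, GN, 7); (KW, GN, 7); (SG, EZ, 7); (SG, GN, 7)

INNER JOIN keeps only pairs where the ON condition holds.
Matching on a.player_id <> b.player_id. A NULL in a compared column never satisfies the condition.
- player_id=7: 2 matching b row(s), so 2 row(s) emitted.
- player_id=7: 2 matching b row(s), so 2 row(s) emitted.
- player_id=NULL: no matching b row, dropped.
- player_id=7: 2 matching b row(s), so 2 row(s) emitted.
- player_id=4: 3 matching b row(s), so 3 row(s) emitted.
- player_id=4: 3 matching b row(s), so 3 row(s) emitted.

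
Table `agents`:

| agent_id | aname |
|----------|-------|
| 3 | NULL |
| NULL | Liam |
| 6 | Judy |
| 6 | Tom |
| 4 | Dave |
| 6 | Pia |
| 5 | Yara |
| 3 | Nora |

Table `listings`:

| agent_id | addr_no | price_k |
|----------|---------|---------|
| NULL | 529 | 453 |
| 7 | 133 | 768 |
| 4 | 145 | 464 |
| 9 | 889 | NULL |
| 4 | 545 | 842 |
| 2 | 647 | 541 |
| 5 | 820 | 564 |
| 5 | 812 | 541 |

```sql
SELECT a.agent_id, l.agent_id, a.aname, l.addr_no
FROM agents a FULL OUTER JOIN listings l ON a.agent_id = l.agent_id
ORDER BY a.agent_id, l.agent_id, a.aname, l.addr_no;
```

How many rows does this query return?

FULL OUTER JOIN keeps every row from both sides; unmatched rows get NULL for the other side's columns.
Matching on a.agent_id = l.agent_id. A NULL in a compared column never satisfies the condition.
- a row (agent_id=3): no match → kept, l columns NULL.
- a row (agent_id=NULL): no match → kept, l columns NULL.
- a row (agent_id=6): no match → kept, l columns NULL.
- a row (agent_id=6): no match → kept, l columns NULL.
- a row (agent_id=4): matches 2 l row(s) → 2 output row(s).
- a row (agent_id=6): no match → kept, l columns NULL.
- a row (agent_id=5): matches 2 l row(s) → 2 output row(s).
- a row (agent_id=3): no match → kept, l columns NULL.
- plus 4 unmatched l row(s), each kept with NULL a columns.
Total: 4 matched + 10 padded = 14 rows.

14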